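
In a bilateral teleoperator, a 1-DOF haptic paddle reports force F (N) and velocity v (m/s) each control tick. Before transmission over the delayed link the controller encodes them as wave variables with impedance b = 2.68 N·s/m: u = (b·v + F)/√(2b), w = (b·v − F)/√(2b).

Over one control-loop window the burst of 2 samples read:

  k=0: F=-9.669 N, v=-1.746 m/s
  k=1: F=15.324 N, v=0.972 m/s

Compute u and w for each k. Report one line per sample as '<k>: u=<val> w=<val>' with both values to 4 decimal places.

0: u=-6.1975 w=2.1552
1: u=7.7441 w=-5.4938

k=0: b·v=2.68×(-1.746)=-4.6793; √(2b)=2.3152; u=(-4.6793+(-9.669))/2.3152=-6.1975, w=(-4.6793−(-9.669))/2.3152=2.1552
k=1: b·v=2.68×0.972=2.6050; √(2b)=2.3152; u=(2.6050+15.324)/2.3152=7.7441, w=(2.6050−15.324)/2.3152=-5.4938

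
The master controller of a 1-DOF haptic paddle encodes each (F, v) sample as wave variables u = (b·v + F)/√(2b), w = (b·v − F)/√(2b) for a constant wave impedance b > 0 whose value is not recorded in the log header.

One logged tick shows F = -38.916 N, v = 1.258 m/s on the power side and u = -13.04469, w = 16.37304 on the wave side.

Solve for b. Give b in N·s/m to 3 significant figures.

u + w = 3.32835;  u + w = √(2b)·v, so √(2b) = 3.32835/1.258 = 2.64575.
b = (√(2b))²/2 = 6.99998/2 = 3.49999.
(Check via u − w = 2F/√(2b): u − w = -29.41773, 2F/√(2b) = -29.41778.)

b = 3.5 N·s/m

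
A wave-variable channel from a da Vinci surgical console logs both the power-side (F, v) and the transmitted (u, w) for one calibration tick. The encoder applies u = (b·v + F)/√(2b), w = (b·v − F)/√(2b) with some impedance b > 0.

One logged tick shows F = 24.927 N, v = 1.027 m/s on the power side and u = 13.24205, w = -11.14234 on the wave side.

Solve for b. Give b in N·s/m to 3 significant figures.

b = 2.09 N·s/m

u + w = 2.09971;  u + w = √(2b)·v, so √(2b) = 2.09971/1.027 = 2.04451.
b = (√(2b))²/2 = 4.18001/2 = 2.09001.
(Check via u − w = 2F/√(2b): u − w = 24.38439, 2F/√(2b) = 24.38435.)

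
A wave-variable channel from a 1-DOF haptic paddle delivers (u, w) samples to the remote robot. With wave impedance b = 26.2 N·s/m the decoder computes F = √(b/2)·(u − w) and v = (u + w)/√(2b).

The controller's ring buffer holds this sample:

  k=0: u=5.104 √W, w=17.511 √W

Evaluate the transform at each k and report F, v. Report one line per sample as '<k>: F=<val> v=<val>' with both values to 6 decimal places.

0: F=-44.905799 v=3.124143

k=0: u−w=-12.407000, u+w=22.615000; √(b/2)=3.619392, √(2b)=7.238784; F=3.619392×(-12.407)=-44.905799, v=22.615000/7.238784=3.124143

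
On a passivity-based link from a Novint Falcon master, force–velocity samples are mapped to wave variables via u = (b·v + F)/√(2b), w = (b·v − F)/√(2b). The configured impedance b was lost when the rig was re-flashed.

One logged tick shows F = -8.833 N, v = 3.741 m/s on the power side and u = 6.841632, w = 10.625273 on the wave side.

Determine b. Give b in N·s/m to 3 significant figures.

u + w = 17.466905;  u + w = √(2b)·v, so √(2b) = 17.466905/3.741 = 4.669047.
b = (√(2b))²/2 = 21.800000/2 = 10.900000.
(Check via u − w = 2F/√(2b): u − w = -3.783641, 2F/√(2b) = -3.783641.)

b = 10.9 N·s/m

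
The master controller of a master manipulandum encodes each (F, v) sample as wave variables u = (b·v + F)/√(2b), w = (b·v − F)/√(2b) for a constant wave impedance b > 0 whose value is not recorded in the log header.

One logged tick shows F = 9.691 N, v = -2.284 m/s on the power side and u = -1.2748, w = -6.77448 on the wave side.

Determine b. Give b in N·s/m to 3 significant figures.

b = 6.21 N·s/m

u + w = -8.0493;  u + w = √(2b)·v, so √(2b) = -8.0493/(-2.284) = 3.5242.
b = (√(2b))²/2 = 12.4200/2 = 6.2100.
(Check via u − w = 2F/√(2b): u − w = 5.4997, 2F/√(2b) = 5.4997.)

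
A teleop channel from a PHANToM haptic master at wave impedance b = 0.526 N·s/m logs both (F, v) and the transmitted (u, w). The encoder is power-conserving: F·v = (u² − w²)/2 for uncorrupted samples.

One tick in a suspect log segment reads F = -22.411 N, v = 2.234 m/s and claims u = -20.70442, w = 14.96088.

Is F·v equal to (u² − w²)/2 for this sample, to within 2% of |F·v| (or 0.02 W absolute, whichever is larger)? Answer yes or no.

no

F·v = (-22.411)×2.234 = -50.06617 W.
(u² − w²)/2 = (428.67301 − 223.82793)/2 = 102.42254 W.
|Δ| = 152.48871;  2% of max(1, |F·v|) = 1.00132.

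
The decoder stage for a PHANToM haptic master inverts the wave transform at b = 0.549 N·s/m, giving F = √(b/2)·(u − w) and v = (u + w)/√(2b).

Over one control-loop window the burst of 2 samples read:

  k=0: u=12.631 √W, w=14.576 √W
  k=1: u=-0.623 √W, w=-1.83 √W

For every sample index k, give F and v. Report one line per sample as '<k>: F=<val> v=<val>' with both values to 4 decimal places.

0: F=-1.0190 v=25.9645
1: F=0.6324 v=-2.3410

k=0: u−w=-1.9450, u+w=27.2070; √(b/2)=0.5239, √(2b)=1.0479; F=0.5239×(-1.945)=-1.0190, v=27.2070/1.0479=25.9645
k=1: u−w=1.2070, u+w=-2.4530; √(b/2)=0.5239, √(2b)=1.0479; F=0.5239×1.207=0.6324, v=-2.4530/1.0479=-2.3410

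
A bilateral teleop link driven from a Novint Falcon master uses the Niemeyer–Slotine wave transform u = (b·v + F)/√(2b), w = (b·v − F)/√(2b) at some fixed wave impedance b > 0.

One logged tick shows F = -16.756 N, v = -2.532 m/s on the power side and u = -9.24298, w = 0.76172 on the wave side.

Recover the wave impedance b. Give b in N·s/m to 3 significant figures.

u + w = -8.48126;  u + w = √(2b)·v, so √(2b) = -8.48126/(-2.532) = 3.34963.
b = (√(2b))²/2 = 11.22001/2 = 5.61001.
(Check via u − w = 2F/√(2b): u − w = -10.00470, 2F/√(2b) = -10.00469.)

b = 5.61 N·s/m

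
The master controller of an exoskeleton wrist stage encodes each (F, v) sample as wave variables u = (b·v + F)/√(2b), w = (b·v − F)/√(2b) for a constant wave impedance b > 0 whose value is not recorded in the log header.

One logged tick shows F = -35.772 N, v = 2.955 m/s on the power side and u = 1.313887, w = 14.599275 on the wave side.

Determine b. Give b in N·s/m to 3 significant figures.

b = 14.5 N·s/m

u + w = 15.913162;  u + w = √(2b)·v, so √(2b) = 15.913162/2.955 = 5.385165.
b = (√(2b))²/2 = 29.000000/2 = 14.500000.
(Check via u − w = 2F/√(2b): u − w = -13.285388, 2F/√(2b) = -13.285387.)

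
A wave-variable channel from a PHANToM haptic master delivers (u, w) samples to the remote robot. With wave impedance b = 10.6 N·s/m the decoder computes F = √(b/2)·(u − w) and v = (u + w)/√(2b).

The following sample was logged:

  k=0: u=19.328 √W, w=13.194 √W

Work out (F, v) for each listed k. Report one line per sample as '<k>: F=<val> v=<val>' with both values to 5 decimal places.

0: F=14.12153 v=7.06333

k=0: u−w=6.13400, u+w=32.52200; √(b/2)=2.30217, √(2b)=4.60435; F=2.30217×6.134=14.12153, v=32.52200/4.60435=7.06333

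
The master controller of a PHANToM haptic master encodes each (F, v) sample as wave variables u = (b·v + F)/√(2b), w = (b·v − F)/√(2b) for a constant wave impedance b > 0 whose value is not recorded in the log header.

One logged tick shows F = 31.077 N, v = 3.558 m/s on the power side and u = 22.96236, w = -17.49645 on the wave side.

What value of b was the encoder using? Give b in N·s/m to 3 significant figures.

u + w = 5.4659;  u + w = √(2b)·v, so √(2b) = 5.4659/3.558 = 1.5362.
b = (√(2b))²/2 = 2.3600/2 = 1.1800.
(Check via u − w = 2F/√(2b): u − w = 40.4588, 2F/√(2b) = 40.4588.)

b = 1.18 N·s/m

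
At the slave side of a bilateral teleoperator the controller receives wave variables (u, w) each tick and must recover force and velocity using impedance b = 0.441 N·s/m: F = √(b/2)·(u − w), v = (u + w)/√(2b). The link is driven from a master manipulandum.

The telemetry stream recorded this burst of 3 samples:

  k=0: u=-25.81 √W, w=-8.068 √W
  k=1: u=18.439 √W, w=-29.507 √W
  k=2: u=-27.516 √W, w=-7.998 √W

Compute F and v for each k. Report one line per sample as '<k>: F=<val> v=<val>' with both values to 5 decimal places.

k=0: u−w=-17.74200, u+w=-33.87800; √(b/2)=0.46957, √(2b)=0.93915; F=0.46957×(-17.742)=-8.33119, v=-33.87800/0.93915=-36.07310
k=1: u−w=47.94600, u+w=-11.06800; √(b/2)=0.46957, √(2b)=0.93915; F=0.46957×47.946=22.51421, v=-11.06800/0.93915=-11.78514
k=2: u−w=-19.51800, u+w=-35.51400; √(b/2)=0.46957, √(2b)=0.93915; F=0.46957×(-19.518)=-9.16515, v=-35.51400/0.93915=-37.81510

0: F=-8.33119 v=-36.07310
1: F=22.51421 v=-11.78514
2: F=-9.16515 v=-37.81510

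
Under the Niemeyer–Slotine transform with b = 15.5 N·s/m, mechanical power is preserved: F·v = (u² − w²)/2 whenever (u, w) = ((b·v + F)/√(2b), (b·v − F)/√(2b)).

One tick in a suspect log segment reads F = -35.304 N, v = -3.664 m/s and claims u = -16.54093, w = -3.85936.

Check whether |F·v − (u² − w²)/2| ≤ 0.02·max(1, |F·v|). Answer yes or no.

yes

F·v = (-35.304)×(-3.664) = 129.35386 W.
(u² − w²)/2 = (273.60237 − 14.89466)/2 = 129.35385 W.
|Δ| = 0.00000;  2% of max(1, |F·v|) = 2.58708.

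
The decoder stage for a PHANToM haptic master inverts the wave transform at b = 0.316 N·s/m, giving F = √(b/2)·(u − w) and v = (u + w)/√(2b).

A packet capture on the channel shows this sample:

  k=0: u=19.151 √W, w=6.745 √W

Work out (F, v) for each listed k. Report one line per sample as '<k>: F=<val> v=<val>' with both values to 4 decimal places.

0: F=4.9313 v=32.5742

k=0: u−w=12.4060, u+w=25.8960; √(b/2)=0.3975, √(2b)=0.7950; F=0.3975×12.406=4.9313, v=25.8960/0.7950=32.5742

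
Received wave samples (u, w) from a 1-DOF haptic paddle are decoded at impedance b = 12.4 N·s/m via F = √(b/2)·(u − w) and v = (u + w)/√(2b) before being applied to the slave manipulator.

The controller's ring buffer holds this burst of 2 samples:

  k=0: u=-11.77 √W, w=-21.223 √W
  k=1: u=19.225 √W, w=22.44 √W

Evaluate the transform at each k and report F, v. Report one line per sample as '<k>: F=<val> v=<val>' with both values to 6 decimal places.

k=0: u−w=9.453000, u+w=-32.993000; √(b/2)=2.489980, √(2b)=4.979960; F=2.489980×9.453=23.537780, v=-32.993000/4.979960=-6.625154
k=1: u−w=-3.215000, u+w=41.665000; √(b/2)=2.489980, √(2b)=4.979960; F=2.489980×(-3.215)=-8.005285, v=41.665000/4.979960=8.366533

0: F=23.537780 v=-6.625154
1: F=-8.005285 v=8.366533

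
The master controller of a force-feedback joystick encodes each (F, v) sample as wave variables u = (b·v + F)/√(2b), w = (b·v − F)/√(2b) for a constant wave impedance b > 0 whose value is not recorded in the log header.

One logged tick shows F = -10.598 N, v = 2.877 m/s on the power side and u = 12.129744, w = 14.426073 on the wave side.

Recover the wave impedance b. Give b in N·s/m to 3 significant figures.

b = 42.6 N·s/m

u + w = 26.555817;  u + w = √(2b)·v, so √(2b) = 26.555817/2.877 = 9.230385.
b = (√(2b))²/2 = 85.200003/2 = 42.600002.
(Check via u − w = 2F/√(2b): u − w = -2.296329, 2F/√(2b) = -2.296329.)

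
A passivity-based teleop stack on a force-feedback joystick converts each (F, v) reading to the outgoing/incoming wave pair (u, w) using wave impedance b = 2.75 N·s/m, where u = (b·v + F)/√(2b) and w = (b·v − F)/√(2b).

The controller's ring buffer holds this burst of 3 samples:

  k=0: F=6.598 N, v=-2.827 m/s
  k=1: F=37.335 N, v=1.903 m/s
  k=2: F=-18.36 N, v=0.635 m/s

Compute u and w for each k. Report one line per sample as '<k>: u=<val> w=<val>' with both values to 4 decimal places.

k=0: b·v=2.75×(-2.827)=-7.7743; √(2b)=2.3452; u=(-7.7743+6.598)/2.3452=-0.5016, w=(-7.7743−6.598)/2.3452=-6.1283
k=1: b·v=2.75×1.903=5.2332; √(2b)=2.3452; u=(5.2332+37.335)/2.3452=18.1512, w=(5.2332−37.335)/2.3452=-13.6882
k=2: b·v=2.75×0.635=1.7463; √(2b)=2.3452; u=(1.7463+(-18.36))/2.3452=-7.0841, w=(1.7463−(-18.36))/2.3452=8.5733

0: u=-0.5016 w=-6.1283
1: u=18.1512 w=-13.6882
2: u=-7.0841 w=8.5733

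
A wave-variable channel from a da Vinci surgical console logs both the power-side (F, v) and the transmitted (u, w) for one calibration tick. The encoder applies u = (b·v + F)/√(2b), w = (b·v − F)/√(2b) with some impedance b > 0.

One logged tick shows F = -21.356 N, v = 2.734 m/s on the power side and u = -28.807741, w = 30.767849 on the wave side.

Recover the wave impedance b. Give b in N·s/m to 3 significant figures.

b = 0.257 N·s/m

u + w = 1.960108;  u + w = √(2b)·v, so √(2b) = 1.960108/2.734 = 0.716938.
b = (√(2b))²/2 = 0.514000/2 = 0.257000.
(Check via u − w = 2F/√(2b): u − w = -59.575590, 2F/√(2b) = -59.575599.)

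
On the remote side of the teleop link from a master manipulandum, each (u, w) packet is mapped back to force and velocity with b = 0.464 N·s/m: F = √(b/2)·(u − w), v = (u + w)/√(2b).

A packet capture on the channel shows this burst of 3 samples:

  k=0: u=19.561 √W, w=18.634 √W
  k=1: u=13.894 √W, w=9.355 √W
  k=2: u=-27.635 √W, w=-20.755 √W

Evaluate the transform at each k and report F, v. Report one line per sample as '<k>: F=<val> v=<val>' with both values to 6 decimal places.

0: F=0.446502 v=39.649026
1: F=2.186272 v=24.134055
2: F=-3.313847 v=-50.232135

k=0: u−w=0.927000, u+w=38.195000; √(b/2)=0.481664, √(2b)=0.963328; F=0.481664×0.927=0.446502, v=38.195000/0.963328=39.649026
k=1: u−w=4.539000, u+w=23.249000; √(b/2)=0.481664, √(2b)=0.963328; F=0.481664×4.539=2.186272, v=23.249000/0.963328=24.134055
k=2: u−w=-6.880000, u+w=-48.390000; √(b/2)=0.481664, √(2b)=0.963328; F=0.481664×(-6.88)=-3.313847, v=-48.390000/0.963328=-50.232135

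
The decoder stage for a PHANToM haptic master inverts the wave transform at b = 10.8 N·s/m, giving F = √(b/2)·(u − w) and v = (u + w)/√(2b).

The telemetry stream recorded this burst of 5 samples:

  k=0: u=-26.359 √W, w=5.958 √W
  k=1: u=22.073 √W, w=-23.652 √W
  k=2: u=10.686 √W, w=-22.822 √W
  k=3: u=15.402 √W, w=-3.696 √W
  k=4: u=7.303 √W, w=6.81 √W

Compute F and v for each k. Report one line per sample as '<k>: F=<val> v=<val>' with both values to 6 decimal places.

k=0: u−w=-32.317000, u+w=-20.401000; √(b/2)=2.323790, √(2b)=4.647580; F=2.323790×(-32.317)=-75.097922, v=-20.401000/4.647580=-4.389596
k=1: u−w=45.725000, u+w=-1.579000; √(b/2)=2.323790, √(2b)=4.647580; F=2.323790×45.725=106.255298, v=-1.579000/4.647580=-0.339747
k=2: u−w=33.508000, u+w=-12.136000; √(b/2)=2.323790, √(2b)=4.647580; F=2.323790×33.508=77.865556, v=-12.136000/4.647580=-2.611251
k=3: u−w=19.098000, u+w=11.706000; √(b/2)=2.323790, √(2b)=4.647580; F=2.323790×19.098=44.379742, v=11.706000/4.647580=2.518730
k=4: u−w=0.493000, u+w=14.113000; √(b/2)=2.323790, √(2b)=4.647580; F=2.323790×0.493=1.145628, v=14.113000/4.647580=3.036634

0: F=-75.097922 v=-4.389596
1: F=106.255298 v=-0.339747
2: F=77.865556 v=-2.611251
3: F=44.379742 v=2.518730
4: F=1.145628 v=3.036634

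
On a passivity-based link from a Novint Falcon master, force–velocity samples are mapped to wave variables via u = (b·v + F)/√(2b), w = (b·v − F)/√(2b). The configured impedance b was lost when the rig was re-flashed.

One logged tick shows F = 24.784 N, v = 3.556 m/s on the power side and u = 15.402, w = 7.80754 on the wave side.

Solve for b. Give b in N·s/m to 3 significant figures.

u + w = 23.20954;  u + w = √(2b)·v, so √(2b) = 23.20954/3.556 = 6.52687.
b = (√(2b))²/2 = 42.60000/2 = 21.30000.
(Check via u − w = 2F/√(2b): u − w = 7.59446, 2F/√(2b) = 7.59446.)

b = 21.3 N·s/m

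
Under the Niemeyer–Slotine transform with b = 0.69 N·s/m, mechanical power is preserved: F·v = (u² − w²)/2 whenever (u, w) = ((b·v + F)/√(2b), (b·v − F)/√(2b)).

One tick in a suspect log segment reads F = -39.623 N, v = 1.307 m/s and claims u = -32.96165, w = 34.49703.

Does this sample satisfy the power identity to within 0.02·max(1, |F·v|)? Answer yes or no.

F·v = (-39.623)×1.307 = -51.78726 W.
(u² − w²)/2 = (1086.47037 − 1190.04508)/2 = -51.78735 W.
|Δ| = 0.00009;  2% of max(1, |F·v|) = 1.03575.

yes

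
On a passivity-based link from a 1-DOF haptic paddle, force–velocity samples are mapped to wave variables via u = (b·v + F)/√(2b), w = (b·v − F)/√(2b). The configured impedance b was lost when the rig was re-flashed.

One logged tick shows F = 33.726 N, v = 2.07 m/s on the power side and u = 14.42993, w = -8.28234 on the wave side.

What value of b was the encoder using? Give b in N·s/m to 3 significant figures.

u + w = 6.14759;  u + w = √(2b)·v, so √(2b) = 6.14759/2.07 = 2.96985.
b = (√(2b))²/2 = 8.82001/2 = 4.41001.
(Check via u − w = 2F/√(2b): u − w = 22.71227, 2F/√(2b) = 22.71226.)

b = 4.41 N·s/m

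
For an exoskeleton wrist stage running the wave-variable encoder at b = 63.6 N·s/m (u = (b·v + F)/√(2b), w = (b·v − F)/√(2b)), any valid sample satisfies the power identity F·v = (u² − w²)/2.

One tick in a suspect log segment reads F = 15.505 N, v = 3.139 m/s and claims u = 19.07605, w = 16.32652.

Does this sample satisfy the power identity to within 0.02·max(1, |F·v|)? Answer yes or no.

yes

F·v = 15.505×3.139 = 48.67019 W.
(u² − w²)/2 = (363.89568 − 266.55526)/2 = 48.67021 W.
|Δ| = 0.00002;  2% of max(1, |F·v|) = 0.97340.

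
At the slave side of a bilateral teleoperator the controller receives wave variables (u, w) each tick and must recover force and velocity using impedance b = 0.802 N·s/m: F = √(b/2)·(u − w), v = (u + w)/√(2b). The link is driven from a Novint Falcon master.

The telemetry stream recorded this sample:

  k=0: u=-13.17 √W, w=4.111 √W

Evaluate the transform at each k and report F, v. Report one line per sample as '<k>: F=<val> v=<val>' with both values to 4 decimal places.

0: F=-10.9431 v=-7.1528

k=0: u−w=-17.2810, u+w=-9.0590; √(b/2)=0.6332, √(2b)=1.2665; F=0.6332×(-17.281)=-10.9431, v=-9.0590/1.2665=-7.1528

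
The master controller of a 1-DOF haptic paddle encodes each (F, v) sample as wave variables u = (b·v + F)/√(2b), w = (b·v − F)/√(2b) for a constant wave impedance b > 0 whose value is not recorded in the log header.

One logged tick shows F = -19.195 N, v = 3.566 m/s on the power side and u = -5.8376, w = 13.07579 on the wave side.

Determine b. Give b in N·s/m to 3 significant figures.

u + w = 7.2382;  u + w = √(2b)·v, so √(2b) = 7.2382/3.566 = 2.0298.
b = (√(2b))²/2 = 4.1200/2 = 2.0600.
(Check via u − w = 2F/√(2b): u − w = -18.9134, 2F/√(2b) = -18.9134.)

b = 2.06 N·s/m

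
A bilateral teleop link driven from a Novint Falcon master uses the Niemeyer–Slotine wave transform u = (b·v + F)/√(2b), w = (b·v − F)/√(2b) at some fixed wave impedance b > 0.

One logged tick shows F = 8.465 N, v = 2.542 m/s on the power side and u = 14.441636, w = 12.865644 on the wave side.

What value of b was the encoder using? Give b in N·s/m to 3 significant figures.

u + w = 27.307280;  u + w = √(2b)·v, so √(2b) = 27.307280/2.542 = 10.742439.
b = (√(2b))²/2 = 115.399996/2 = 57.699998.
(Check via u − w = 2F/√(2b): u − w = 1.575992, 2F/√(2b) = 1.575992.)

b = 57.7 N·s/m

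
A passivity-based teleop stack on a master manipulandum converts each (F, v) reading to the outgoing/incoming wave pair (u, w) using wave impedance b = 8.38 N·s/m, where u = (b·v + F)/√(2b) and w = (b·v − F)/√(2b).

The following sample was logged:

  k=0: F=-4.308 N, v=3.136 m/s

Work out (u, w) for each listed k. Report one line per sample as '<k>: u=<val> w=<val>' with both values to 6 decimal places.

0: u=5.366934 w=7.471530

k=0: b·v=8.38×3.136=26.279680; √(2b)=4.093898; u=(26.279680+(-4.308))/4.093898=5.366934, w=(26.279680−(-4.308))/4.093898=7.471530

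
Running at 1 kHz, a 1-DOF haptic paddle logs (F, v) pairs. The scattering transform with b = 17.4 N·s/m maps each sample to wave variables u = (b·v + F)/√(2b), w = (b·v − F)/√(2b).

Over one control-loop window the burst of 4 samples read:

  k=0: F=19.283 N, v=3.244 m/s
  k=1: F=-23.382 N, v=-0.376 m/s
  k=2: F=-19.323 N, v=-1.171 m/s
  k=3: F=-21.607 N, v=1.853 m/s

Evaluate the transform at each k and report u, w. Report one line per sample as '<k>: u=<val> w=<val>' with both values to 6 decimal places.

0: u=12.837200 w=6.299651
1: u=-5.072661 w=2.854580
2: u=-6.729509 w=-0.178399
3: u=1.802835 w=9.128294

k=0: b·v=17.4×3.244=56.445600; √(2b)=5.899152; u=(56.445600+19.283)/5.899152=12.837200, w=(56.445600−19.283)/5.899152=6.299651
k=1: b·v=17.4×(-0.376)=-6.542400; √(2b)=5.899152; u=(-6.542400+(-23.382))/5.899152=-5.072661, w=(-6.542400−(-23.382))/5.899152=2.854580
k=2: b·v=17.4×(-1.171)=-20.375400; √(2b)=5.899152; u=(-20.375400+(-19.323))/5.899152=-6.729509, w=(-20.375400−(-19.323))/5.899152=-0.178399
k=3: b·v=17.4×1.853=32.242200; √(2b)=5.899152; u=(32.242200+(-21.607))/5.899152=1.802835, w=(32.242200−(-21.607))/5.899152=9.128294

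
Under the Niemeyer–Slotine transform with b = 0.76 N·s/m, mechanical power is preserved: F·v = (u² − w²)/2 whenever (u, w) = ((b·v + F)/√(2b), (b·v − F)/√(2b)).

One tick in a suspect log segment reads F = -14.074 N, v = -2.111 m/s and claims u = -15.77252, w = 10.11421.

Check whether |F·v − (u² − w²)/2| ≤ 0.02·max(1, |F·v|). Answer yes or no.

F·v = (-14.074)×(-2.111) = 29.71021 W.
(u² − w²)/2 = (248.77239 − 102.29724)/2 = 73.23757 W.
|Δ| = 43.52736;  2% of max(1, |F·v|) = 0.59420.

no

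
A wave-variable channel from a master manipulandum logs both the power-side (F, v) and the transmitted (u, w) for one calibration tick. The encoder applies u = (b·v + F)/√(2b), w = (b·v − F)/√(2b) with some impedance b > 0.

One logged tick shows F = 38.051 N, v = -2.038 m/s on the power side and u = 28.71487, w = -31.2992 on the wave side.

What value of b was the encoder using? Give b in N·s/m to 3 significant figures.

u + w = -2.58433;  u + w = √(2b)·v, so √(2b) = -2.58433/(-2.038) = 1.26807.
b = (√(2b))²/2 = 1.60801/2 = 0.80400.
(Check via u − w = 2F/√(2b): u − w = 60.01407, 2F/√(2b) = 60.01396.)

b = 0.804 N·s/m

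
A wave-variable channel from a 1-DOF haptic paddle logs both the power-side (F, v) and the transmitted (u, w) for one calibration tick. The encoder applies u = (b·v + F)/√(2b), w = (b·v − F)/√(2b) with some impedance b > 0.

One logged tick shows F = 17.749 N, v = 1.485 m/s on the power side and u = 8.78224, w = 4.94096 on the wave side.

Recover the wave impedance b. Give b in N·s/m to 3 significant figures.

u + w = 13.72320;  u + w = √(2b)·v, so √(2b) = 13.72320/1.485 = 9.24121.
b = (√(2b))²/2 = 85.40000/2 = 42.70000.
(Check via u − w = 2F/√(2b): u − w = 3.84128, 2F/√(2b) = 3.84127.)

b = 42.7 N·s/m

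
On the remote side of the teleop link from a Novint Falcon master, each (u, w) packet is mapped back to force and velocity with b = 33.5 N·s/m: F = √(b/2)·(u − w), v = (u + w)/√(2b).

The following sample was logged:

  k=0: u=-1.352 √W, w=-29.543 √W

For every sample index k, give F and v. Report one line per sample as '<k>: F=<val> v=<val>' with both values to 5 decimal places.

k=0: u−w=28.19100, u+w=-30.89500; √(b/2)=4.09268, √(2b)=8.18535; F=4.09268×28.191=115.37664, v=-30.89500/8.18535=-3.77442

0: F=115.37664 v=-3.77442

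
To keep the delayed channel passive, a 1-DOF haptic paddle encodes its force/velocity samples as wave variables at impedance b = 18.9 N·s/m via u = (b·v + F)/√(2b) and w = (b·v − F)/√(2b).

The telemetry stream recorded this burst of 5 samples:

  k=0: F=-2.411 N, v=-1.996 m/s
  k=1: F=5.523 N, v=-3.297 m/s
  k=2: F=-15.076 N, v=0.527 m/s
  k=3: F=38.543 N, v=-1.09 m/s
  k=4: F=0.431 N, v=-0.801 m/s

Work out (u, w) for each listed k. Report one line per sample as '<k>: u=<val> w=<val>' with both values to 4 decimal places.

0: u=-6.5280 w=-5.7437
1: u=-9.2369 w=-11.0336
2: u=-0.8321 w=4.0722
3: u=2.9183 w=-9.6198
4: u=-2.3922 w=-2.5324

k=0: b·v=18.9×(-1.996)=-37.7244; √(2b)=6.1482; u=(-37.7244+(-2.411))/6.1482=-6.5280, w=(-37.7244−(-2.411))/6.1482=-5.7437
k=1: b·v=18.9×(-3.297)=-62.3133; √(2b)=6.1482; u=(-62.3133+5.523)/6.1482=-9.2369, w=(-62.3133−5.523)/6.1482=-11.0336
k=2: b·v=18.9×0.527=9.9603; √(2b)=6.1482; u=(9.9603+(-15.076))/6.1482=-0.8321, w=(9.9603−(-15.076))/6.1482=4.0722
k=3: b·v=18.9×(-1.09)=-20.6010; √(2b)=6.1482; u=(-20.6010+38.543)/6.1482=2.9183, w=(-20.6010−38.543)/6.1482=-9.6198
k=4: b·v=18.9×(-0.801)=-15.1389; √(2b)=6.1482; u=(-15.1389+0.431)/6.1482=-2.3922, w=(-15.1389−0.431)/6.1482=-2.5324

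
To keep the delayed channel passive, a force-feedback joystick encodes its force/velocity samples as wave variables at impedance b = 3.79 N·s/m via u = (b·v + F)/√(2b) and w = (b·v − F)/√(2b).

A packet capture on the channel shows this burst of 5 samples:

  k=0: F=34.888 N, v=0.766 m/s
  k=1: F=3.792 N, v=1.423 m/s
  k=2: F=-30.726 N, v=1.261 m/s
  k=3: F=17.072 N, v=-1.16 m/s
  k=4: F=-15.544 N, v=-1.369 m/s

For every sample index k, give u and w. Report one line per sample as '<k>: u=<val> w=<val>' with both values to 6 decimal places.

k=0: b·v=3.79×0.766=2.903140; √(2b)=2.753180; u=(2.903140+34.888)/2.753180=13.726360, w=(2.903140−34.888)/2.753180=-11.617424
k=1: b·v=3.79×1.423=5.393170; √(2b)=2.753180; u=(5.393170+3.792)/2.753180=3.336204, w=(5.393170−3.792)/2.753180=0.581571
k=2: b·v=3.79×1.261=4.779190; √(2b)=2.753180; u=(4.779190+(-30.726))/2.753180=-9.424306, w=(4.779190−(-30.726))/2.753180=12.896066
k=3: b·v=3.79×(-1.16)=-4.396400; √(2b)=2.753180; u=(-4.396400+17.072)/2.753180=4.603985, w=(-4.396400−17.072)/2.753180=-7.797674
k=4: b·v=3.79×(-1.369)=-5.188510; √(2b)=2.753180; u=(-5.188510+(-15.544))/2.753180=-7.530387, w=(-5.188510−(-15.544))/2.753180=3.761283

0: u=13.726360 w=-11.617424
1: u=3.336204 w=0.581571
2: u=-9.424306 w=12.896066
3: u=4.603985 w=-7.797674
4: u=-7.530387 w=3.761283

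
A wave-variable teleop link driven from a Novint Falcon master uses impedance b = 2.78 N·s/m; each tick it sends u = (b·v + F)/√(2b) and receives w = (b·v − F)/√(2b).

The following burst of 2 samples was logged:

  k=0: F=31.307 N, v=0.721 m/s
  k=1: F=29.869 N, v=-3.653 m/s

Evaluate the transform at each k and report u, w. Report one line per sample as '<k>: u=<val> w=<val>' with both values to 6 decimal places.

k=0: b·v=2.78×0.721=2.004380; √(2b)=2.357965; u=(2.004380+31.307)/2.357965=14.127172, w=(2.004380−31.307)/2.357965=-12.427079
k=1: b·v=2.78×(-3.653)=-10.155340; √(2b)=2.357965; u=(-10.155340+29.869)/2.357965=8.360454, w=(-10.155340−29.869)/2.357965=-16.974101

0: u=14.127172 w=-12.427079
1: u=8.360454 w=-16.974101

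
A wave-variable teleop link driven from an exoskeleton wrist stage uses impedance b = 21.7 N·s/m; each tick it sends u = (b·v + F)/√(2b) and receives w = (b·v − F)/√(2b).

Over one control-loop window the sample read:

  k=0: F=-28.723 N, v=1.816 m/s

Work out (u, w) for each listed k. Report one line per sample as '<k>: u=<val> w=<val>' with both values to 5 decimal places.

k=0: b·v=21.7×1.816=39.40720; √(2b)=6.58787; u=(39.40720+(-28.723))/6.58787=1.62180, w=(39.40720−(-28.723))/6.58787=10.34177

0: u=1.62180 w=10.34177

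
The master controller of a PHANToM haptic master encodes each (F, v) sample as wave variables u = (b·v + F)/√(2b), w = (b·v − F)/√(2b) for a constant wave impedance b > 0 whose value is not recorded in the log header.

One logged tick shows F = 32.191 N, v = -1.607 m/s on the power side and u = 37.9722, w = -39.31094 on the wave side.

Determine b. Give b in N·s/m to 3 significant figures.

u + w = -1.3387;  u + w = √(2b)·v, so √(2b) = -1.3387/(-1.607) = 0.8331.
b = (√(2b))²/2 = 0.6940/2 = 0.3470.
(Check via u − w = 2F/√(2b): u − w = 77.2831, 2F/√(2b) = 77.2830.)

b = 0.347 N·s/m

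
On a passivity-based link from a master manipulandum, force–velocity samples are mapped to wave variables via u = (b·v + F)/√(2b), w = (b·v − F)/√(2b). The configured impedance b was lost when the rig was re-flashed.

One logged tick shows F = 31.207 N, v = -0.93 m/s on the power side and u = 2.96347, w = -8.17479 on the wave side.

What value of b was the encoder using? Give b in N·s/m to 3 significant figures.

u + w = -5.21132;  u + w = √(2b)·v, so √(2b) = -5.21132/(-0.93) = 5.60357.
b = (√(2b))²/2 = 31.40000/2 = 15.70000.
(Check via u − w = 2F/√(2b): u − w = 11.13826, 2F/√(2b) = 11.13826.)

b = 15.7 N·s/m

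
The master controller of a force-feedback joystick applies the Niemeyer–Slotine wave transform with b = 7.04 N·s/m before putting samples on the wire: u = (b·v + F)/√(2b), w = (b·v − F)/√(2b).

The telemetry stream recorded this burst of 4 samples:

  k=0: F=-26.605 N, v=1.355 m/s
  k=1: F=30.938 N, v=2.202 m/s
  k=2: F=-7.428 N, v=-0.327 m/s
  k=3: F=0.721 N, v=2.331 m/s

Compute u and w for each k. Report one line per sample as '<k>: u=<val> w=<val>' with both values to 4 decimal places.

0: u=-4.5481 w=9.6325
1: u=12.3763 w=-4.1137
2: u=-2.5931 w=1.3661
3: u=4.5655 w=4.1812

k=0: b·v=7.04×1.355=9.5392; √(2b)=3.7523; u=(9.5392+(-26.605))/3.7523=-4.5481, w=(9.5392−(-26.605))/3.7523=9.6325
k=1: b·v=7.04×2.202=15.5021; √(2b)=3.7523; u=(15.5021+30.938)/3.7523=12.3763, w=(15.5021−30.938)/3.7523=-4.1137
k=2: b·v=7.04×(-0.327)=-2.3021; √(2b)=3.7523; u=(-2.3021+(-7.428))/3.7523=-2.5931, w=(-2.3021−(-7.428))/3.7523=1.3661
k=3: b·v=7.04×2.331=16.4102; √(2b)=3.7523; u=(16.4102+0.721)/3.7523=4.5655, w=(16.4102−0.721)/3.7523=4.1812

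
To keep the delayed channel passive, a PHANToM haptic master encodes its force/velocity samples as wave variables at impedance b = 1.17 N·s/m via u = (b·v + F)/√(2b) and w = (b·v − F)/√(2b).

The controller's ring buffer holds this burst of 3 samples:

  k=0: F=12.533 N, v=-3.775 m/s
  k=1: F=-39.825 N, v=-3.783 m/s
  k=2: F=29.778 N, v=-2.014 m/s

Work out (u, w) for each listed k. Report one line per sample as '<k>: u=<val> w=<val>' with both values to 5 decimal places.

0: u=5.30576 w=-11.08040
1: u=-28.92786 w=23.14098
2: u=17.92607 w=-21.00690

k=0: b·v=1.17×(-3.775)=-4.41675; √(2b)=1.52971; u=(-4.41675+12.533)/1.52971=5.30576, w=(-4.41675−12.533)/1.52971=-11.08040
k=1: b·v=1.17×(-3.783)=-4.42611; √(2b)=1.52971; u=(-4.42611+(-39.825))/1.52971=-28.92786, w=(-4.42611−(-39.825))/1.52971=23.14098
k=2: b·v=1.17×(-2.014)=-2.35638; √(2b)=1.52971; u=(-2.35638+29.778)/1.52971=17.92607, w=(-2.35638−29.778)/1.52971=-21.00690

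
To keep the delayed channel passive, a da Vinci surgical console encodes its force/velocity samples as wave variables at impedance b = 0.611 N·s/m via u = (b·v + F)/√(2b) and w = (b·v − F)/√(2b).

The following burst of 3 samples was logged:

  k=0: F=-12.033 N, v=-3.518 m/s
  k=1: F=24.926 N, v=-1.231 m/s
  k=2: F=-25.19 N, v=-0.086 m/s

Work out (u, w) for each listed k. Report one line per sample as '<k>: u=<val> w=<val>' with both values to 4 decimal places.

k=0: b·v=0.611×(-3.518)=-2.1495; √(2b)=1.1054; u=(-2.1495+(-12.033))/1.1054=-12.8297, w=(-2.1495−(-12.033))/1.1054=8.9408
k=1: b·v=0.611×(-1.231)=-0.7521; √(2b)=1.1054; u=(-0.7521+24.926)/1.1054=21.8681, w=(-0.7521−24.926)/1.1054=-23.2289
k=2: b·v=0.611×(-0.086)=-0.0525; √(2b)=1.1054; u=(-0.0525+(-25.19))/1.1054=-22.8348, w=(-0.0525−(-25.19))/1.1054=22.7398

0: u=-12.8297 w=8.9408
1: u=21.8681 w=-23.2289
2: u=-22.8348 w=22.7398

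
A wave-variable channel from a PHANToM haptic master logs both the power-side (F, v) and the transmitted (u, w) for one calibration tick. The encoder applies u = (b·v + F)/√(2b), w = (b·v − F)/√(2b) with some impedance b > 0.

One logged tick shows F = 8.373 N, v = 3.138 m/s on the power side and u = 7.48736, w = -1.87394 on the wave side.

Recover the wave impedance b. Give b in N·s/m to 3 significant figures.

b = 1.6 N·s/m

u + w = 5.61342;  u + w = √(2b)·v, so √(2b) = 5.61342/3.138 = 1.78885.
b = (√(2b))²/2 = 3.19999/2 = 1.60000.
(Check via u − w = 2F/√(2b): u − w = 9.36130, 2F/√(2b) = 9.36131.)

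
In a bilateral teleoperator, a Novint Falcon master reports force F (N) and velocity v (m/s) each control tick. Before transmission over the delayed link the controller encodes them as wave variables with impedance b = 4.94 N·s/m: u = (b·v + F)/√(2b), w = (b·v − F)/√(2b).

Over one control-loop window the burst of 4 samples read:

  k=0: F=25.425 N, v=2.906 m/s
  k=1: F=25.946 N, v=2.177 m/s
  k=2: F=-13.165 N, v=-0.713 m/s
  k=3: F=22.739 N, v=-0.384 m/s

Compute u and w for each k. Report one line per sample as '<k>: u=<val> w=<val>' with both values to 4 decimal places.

0: u=12.6559 w=-3.5216
1: u=11.6759 w=-4.8331
2: u=-5.3089 w=3.0678
3: u=6.6307 w=-7.8377

k=0: b·v=4.94×2.906=14.3556; √(2b)=3.1432; u=(14.3556+25.425)/3.1432=12.6559, w=(14.3556−25.425)/3.1432=-3.5216
k=1: b·v=4.94×2.177=10.7544; √(2b)=3.1432; u=(10.7544+25.946)/3.1432=11.6759, w=(10.7544−25.946)/3.1432=-4.8331
k=2: b·v=4.94×(-0.713)=-3.5222; √(2b)=3.1432; u=(-3.5222+(-13.165))/3.1432=-5.3089, w=(-3.5222−(-13.165))/3.1432=3.0678
k=3: b·v=4.94×(-0.384)=-1.8970; √(2b)=3.1432; u=(-1.8970+22.739)/3.1432=6.6307, w=(-1.8970−22.739)/3.1432=-7.8377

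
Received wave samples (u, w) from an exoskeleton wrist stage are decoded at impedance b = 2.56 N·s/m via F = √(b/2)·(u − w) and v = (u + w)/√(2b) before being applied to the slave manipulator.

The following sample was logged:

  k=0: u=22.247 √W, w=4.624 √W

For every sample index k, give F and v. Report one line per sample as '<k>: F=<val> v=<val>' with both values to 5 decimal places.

0: F=19.93815 v=11.87542

k=0: u−w=17.62300, u+w=26.87100; √(b/2)=1.13137, √(2b)=2.26274; F=1.13137×17.623=19.93815, v=26.87100/2.26274=11.87542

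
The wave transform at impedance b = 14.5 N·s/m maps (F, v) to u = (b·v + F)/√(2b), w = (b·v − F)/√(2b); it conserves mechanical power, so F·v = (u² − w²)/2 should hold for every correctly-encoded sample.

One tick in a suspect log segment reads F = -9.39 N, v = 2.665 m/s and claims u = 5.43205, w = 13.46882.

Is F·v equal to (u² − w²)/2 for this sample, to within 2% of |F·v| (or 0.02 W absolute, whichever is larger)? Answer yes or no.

F·v = (-9.39)×2.665 = -25.02435 W.
(u² − w²)/2 = (29.50717 − 181.40911)/2 = -75.95097 W.
|Δ| = 50.92662;  2% of max(1, |F·v|) = 0.50049.

no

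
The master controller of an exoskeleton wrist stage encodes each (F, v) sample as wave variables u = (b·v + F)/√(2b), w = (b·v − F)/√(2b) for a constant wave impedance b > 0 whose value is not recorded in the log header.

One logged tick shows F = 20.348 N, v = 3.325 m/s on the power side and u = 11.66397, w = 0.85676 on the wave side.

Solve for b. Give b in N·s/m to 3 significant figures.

b = 7.09 N·s/m

u + w = 12.52073;  u + w = √(2b)·v, so √(2b) = 12.52073/3.325 = 3.76563.
b = (√(2b))²/2 = 14.17999/2 = 7.09000.
(Check via u − w = 2F/√(2b): u − w = 10.80721, 2F/√(2b) = 10.80721.)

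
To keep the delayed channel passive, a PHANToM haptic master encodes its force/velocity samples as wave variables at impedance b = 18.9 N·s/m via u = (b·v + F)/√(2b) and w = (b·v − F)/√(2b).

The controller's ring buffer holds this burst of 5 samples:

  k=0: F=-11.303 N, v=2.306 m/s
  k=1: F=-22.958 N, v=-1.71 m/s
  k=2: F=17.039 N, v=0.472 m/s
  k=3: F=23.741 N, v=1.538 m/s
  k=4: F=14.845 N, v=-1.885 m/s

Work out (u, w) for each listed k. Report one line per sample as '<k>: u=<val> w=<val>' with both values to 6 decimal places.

k=0: b·v=18.9×2.306=43.583400; √(2b)=6.148170; u=(43.583400+(-11.303))/6.148170=5.250407, w=(43.583400−(-11.303))/6.148170=8.927274
k=1: b·v=18.9×(-1.71)=-32.319000; √(2b)=6.148170; u=(-32.319000+(-22.958))/6.148170=-8.990805, w=(-32.319000−(-22.958))/6.148170=-1.522567
k=2: b·v=18.9×0.472=8.920800; √(2b)=6.148170; u=(8.920800+17.039)/6.148170=4.222362, w=(8.920800−17.039)/6.148170=-1.320425
k=3: b·v=18.9×1.538=29.068200; √(2b)=6.148170; u=(29.068200+23.741)/6.148170=8.589417, w=(29.068200−23.741)/6.148170=0.866469
k=4: b·v=18.9×(-1.885)=-35.626500; √(2b)=6.148170; u=(-35.626500+14.845)/6.148170=-3.380111, w=(-35.626500−14.845)/6.148170=-8.209190

0: u=5.250407 w=8.927274
1: u=-8.990805 w=-1.522567
2: u=4.222362 w=-1.320425
3: u=8.589417 w=0.866469
4: u=-3.380111 w=-8.209190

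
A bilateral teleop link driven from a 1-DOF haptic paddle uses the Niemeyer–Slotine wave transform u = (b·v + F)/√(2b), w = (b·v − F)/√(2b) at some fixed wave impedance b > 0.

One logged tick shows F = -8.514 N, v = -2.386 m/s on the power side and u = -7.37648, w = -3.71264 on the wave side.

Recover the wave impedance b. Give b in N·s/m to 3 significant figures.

b = 10.8 N·s/m

u + w = -11.08912;  u + w = √(2b)·v, so √(2b) = -11.08912/(-2.386) = 4.64758.
b = (√(2b))²/2 = 21.59998/2 = 10.79999.
(Check via u − w = 2F/√(2b): u − w = -3.66384, 2F/√(2b) = -3.66384.)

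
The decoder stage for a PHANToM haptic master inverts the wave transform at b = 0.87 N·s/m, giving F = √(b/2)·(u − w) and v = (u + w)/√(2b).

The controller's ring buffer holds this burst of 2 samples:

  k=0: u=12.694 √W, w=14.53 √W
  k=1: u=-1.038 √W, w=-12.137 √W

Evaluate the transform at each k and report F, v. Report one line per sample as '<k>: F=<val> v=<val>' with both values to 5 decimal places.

k=0: u−w=-1.83600, u+w=27.22400; √(b/2)=0.65955, √(2b)=1.31909; F=0.65955×(-1.836)=-1.21093, v=27.22400/1.31909=20.63846
k=1: u−w=11.09900, u+w=-13.17500; √(b/2)=0.65955, √(2b)=1.31909; F=0.65955×11.099=7.32029, v=-13.17500/1.31909=-9.98794

0: F=-1.21093 v=20.63846
1: F=7.32029 v=-9.98794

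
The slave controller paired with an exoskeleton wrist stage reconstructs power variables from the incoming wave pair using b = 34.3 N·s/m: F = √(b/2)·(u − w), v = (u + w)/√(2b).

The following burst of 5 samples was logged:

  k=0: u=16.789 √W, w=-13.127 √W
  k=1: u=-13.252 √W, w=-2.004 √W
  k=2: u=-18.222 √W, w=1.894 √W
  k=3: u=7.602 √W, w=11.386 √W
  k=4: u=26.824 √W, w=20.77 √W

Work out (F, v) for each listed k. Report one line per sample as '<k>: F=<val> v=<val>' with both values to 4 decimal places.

0: F=123.8898 v=0.4421
1: F=-46.5808 v=-1.8420
2: F=-83.3055 v=-1.9714
3: F=-15.6705 v=2.2925
4: F=25.0712 v=5.7463

k=0: u−w=29.9160, u+w=3.6620; √(b/2)=4.1413, √(2b)=8.2825; F=4.1413×29.916=123.8898, v=3.6620/8.2825=0.4421
k=1: u−w=-11.2480, u+w=-15.2560; √(b/2)=4.1413, √(2b)=8.2825; F=4.1413×(-11.248)=-46.5808, v=-15.2560/8.2825=-1.8420
k=2: u−w=-20.1160, u+w=-16.3280; √(b/2)=4.1413, √(2b)=8.2825; F=4.1413×(-20.116)=-83.3055, v=-16.3280/8.2825=-1.9714
k=3: u−w=-3.7840, u+w=18.9880; √(b/2)=4.1413, √(2b)=8.2825; F=4.1413×(-3.784)=-15.6705, v=18.9880/8.2825=2.2925
k=4: u−w=6.0540, u+w=47.5940; √(b/2)=4.1413, √(2b)=8.2825; F=4.1413×6.054=25.0712, v=47.5940/8.2825=5.7463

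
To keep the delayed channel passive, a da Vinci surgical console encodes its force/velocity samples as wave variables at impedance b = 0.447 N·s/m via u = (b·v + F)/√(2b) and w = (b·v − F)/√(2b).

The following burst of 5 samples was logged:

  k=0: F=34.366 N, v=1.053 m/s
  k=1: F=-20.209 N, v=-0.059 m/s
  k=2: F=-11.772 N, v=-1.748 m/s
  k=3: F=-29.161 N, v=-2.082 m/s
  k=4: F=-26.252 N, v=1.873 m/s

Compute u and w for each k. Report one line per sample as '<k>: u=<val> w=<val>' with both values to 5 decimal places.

0: u=36.84412 w=-35.84849
1: u=-21.40141 w=21.34563
2: u=-13.27673 w=11.62397
3: u=-31.82565 w=29.85709
4: u=-26.87927 w=28.65022

k=0: b·v=0.447×1.053=0.47069; √(2b)=0.94552; u=(0.47069+34.366)/0.94552=36.84412, w=(0.47069−34.366)/0.94552=-35.84849
k=1: b·v=0.447×(-0.059)=-0.02637; √(2b)=0.94552; u=(-0.02637+(-20.209))/0.94552=-21.40141, w=(-0.02637−(-20.209))/0.94552=21.34563
k=2: b·v=0.447×(-1.748)=-0.78136; √(2b)=0.94552; u=(-0.78136+(-11.772))/0.94552=-13.27673, w=(-0.78136−(-11.772))/0.94552=11.62397
k=3: b·v=0.447×(-2.082)=-0.93065; √(2b)=0.94552; u=(-0.93065+(-29.161))/0.94552=-31.82565, w=(-0.93065−(-29.161))/0.94552=29.85709
k=4: b·v=0.447×1.873=0.83723; √(2b)=0.94552; u=(0.83723+(-26.252))/0.94552=-26.87927, w=(0.83723−(-26.252))/0.94552=28.65022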